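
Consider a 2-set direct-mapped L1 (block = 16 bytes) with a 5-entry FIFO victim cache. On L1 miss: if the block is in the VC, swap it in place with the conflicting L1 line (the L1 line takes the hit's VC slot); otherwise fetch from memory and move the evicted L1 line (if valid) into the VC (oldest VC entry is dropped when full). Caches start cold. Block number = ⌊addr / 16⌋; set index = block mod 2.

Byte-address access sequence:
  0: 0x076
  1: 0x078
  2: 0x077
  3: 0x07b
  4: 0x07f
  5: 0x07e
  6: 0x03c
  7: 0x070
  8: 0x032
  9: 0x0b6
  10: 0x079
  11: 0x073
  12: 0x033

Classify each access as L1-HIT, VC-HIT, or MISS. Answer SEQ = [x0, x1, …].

SEQ = [MISS, L1-HIT, L1-HIT, L1-HIT, L1-HIT, L1-HIT, MISS, VC-HIT, VC-HIT, MISS, VC-HIT, L1-HIT, VC-HIT]

0: 0x76 (blk 7, set 1) → MISS  vc=[]
1: 0x78 (blk 7, set 1) → L1-HIT  vc=[]
2: 0x77 (blk 7, set 1) → L1-HIT  vc=[]
3: 0x7b (blk 7, set 1) → L1-HIT  vc=[]
4: 0x7f (blk 7, set 1) → L1-HIT  vc=[]
5: 0x7e (blk 7, set 1) → L1-HIT  vc=[]
6: 0x3c (blk 3, set 1) → MISS  vc=[7]
7: 0x70 (blk 7, set 1) → VC-HIT  vc=[3]
8: 0x32 (blk 3, set 1) → VC-HIT  vc=[7]
9: 0xb6 (blk 11, set 1) → MISS  vc=[7, 3]
10: 0x79 (blk 7, set 1) → VC-HIT  vc=[11, 3]
11: 0x73 (blk 7, set 1) → L1-HIT  vc=[11, 3]
12: 0x33 (blk 3, set 1) → VC-HIT  vc=[11, 7]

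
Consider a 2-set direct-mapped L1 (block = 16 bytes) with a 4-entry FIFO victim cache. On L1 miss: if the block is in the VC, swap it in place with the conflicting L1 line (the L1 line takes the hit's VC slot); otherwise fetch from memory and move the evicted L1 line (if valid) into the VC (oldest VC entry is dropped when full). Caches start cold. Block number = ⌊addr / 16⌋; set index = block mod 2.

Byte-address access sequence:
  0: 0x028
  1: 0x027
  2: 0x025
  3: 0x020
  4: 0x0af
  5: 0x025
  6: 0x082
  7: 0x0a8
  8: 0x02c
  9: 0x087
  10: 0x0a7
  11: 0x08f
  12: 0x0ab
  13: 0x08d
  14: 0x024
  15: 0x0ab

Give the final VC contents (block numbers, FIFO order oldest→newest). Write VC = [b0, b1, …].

0: 0x28 (blk 2, set 0) → MISS  vc=[]
1: 0x27 (blk 2, set 0) → L1-HIT  vc=[]
2: 0x25 (blk 2, set 0) → L1-HIT  vc=[]
3: 0x20 (blk 2, set 0) → L1-HIT  vc=[]
4: 0xaf (blk 10, set 0) → MISS  vc=[2]
5: 0x25 (blk 2, set 0) → VC-HIT  vc=[10]
6: 0x82 (blk 8, set 0) → MISS  vc=[10, 2]
7: 0xa8 (blk 10, set 0) → VC-HIT  vc=[8, 2]
8: 0x2c (blk 2, set 0) → VC-HIT  vc=[8, 10]
9: 0x87 (blk 8, set 0) → VC-HIT  vc=[2, 10]
10: 0xa7 (blk 10, set 0) → VC-HIT  vc=[2, 8]
11: 0x8f (blk 8, set 0) → VC-HIT  vc=[2, 10]
12: 0xab (blk 10, set 0) → VC-HIT  vc=[2, 8]
13: 0x8d (blk 8, set 0) → VC-HIT  vc=[2, 10]
14: 0x24 (blk 2, set 0) → VC-HIT  vc=[8, 10]
15: 0xab (blk 10, set 0) → VC-HIT  vc=[8, 2]

VC = [8, 2]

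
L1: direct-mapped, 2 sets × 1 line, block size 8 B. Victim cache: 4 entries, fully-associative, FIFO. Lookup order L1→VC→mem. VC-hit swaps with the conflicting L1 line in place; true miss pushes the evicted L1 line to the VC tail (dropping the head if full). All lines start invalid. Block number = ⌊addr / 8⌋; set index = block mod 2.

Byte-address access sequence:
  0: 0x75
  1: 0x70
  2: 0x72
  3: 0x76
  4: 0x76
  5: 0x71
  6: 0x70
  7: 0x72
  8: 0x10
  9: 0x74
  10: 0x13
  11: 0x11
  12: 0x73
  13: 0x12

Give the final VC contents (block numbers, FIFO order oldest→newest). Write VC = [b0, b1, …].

0: 0x75 (blk 14, set 0) → MISS  vc=[]
1: 0x70 (blk 14, set 0) → L1-HIT  vc=[]
2: 0x72 (blk 14, set 0) → L1-HIT  vc=[]
3: 0x76 (blk 14, set 0) → L1-HIT  vc=[]
4: 0x76 (blk 14, set 0) → L1-HIT  vc=[]
5: 0x71 (blk 14, set 0) → L1-HIT  vc=[]
6: 0x70 (blk 14, set 0) → L1-HIT  vc=[]
7: 0x72 (blk 14, set 0) → L1-HIT  vc=[]
8: 0x10 (blk 2, set 0) → MISS  vc=[14]
9: 0x74 (blk 14, set 0) → VC-HIT  vc=[2]
10: 0x13 (blk 2, set 0) → VC-HIT  vc=[14]
11: 0x11 (blk 2, set 0) → L1-HIT  vc=[14]
12: 0x73 (blk 14, set 0) → VC-HIT  vc=[2]
13: 0x12 (blk 2, set 0) → VC-HIT  vc=[14]

VC = [14]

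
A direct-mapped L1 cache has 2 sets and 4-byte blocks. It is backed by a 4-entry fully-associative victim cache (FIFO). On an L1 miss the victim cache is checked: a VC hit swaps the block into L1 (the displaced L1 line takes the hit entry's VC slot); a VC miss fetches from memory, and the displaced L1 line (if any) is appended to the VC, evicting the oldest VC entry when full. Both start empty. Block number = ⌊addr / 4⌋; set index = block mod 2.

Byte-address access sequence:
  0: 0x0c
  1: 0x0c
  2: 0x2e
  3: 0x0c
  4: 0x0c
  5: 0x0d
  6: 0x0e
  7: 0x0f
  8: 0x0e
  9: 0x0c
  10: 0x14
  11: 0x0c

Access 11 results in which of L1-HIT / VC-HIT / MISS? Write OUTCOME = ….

OUTCOME = VC-HIT

  [0] addr=0xc blk=3 s=1: MISS | VC []
  [1] addr=0xc blk=3 s=1: L1-HIT | VC []
  [2] addr=0x2e blk=11 s=1: MISS | VC [3]
  [3] addr=0xc blk=3 s=1: VC-HIT | VC [11]
  [4] addr=0xc blk=3 s=1: L1-HIT | VC [11]
  [5] addr=0xd blk=3 s=1: L1-HIT | VC [11]
  [6] addr=0xe blk=3 s=1: L1-HIT | VC [11]
  [7] addr=0xf blk=3 s=1: L1-HIT | VC [11]
  [8] addr=0xe blk=3 s=1: L1-HIT | VC [11]
  [9] addr=0xc blk=3 s=1: L1-HIT | VC [11]
  [10] addr=0x14 blk=5 s=1: MISS | VC [11, 3]
  [11] addr=0xc blk=3 s=1: VC-HIT | VC [11, 5]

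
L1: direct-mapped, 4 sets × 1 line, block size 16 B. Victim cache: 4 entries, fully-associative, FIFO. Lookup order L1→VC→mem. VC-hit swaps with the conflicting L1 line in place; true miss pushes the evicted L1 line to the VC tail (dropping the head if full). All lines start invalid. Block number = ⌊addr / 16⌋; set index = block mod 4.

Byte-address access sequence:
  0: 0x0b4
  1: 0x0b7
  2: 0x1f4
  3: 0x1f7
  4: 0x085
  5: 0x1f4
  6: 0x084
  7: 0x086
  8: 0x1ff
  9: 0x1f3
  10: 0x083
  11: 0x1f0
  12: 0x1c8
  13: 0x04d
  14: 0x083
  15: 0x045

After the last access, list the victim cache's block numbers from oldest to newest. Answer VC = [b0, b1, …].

VC = [11, 8, 28]

#0 0xb4→b11/s3 MISS; vc=[]
#1 0xb7→b11/s3 L1-HIT; vc=[]
#2 0x1f4→b31/s3 MISS; vc=[11]
#3 0x1f7→b31/s3 L1-HIT; vc=[11]
#4 0x85→b8/s0 MISS; vc=[11]
#5 0x1f4→b31/s3 L1-HIT; vc=[11]
#6 0x84→b8/s0 L1-HIT; vc=[11]
#7 0x86→b8/s0 L1-HIT; vc=[11]
#8 0x1ff→b31/s3 L1-HIT; vc=[11]
#9 0x1f3→b31/s3 L1-HIT; vc=[11]
#10 0x83→b8/s0 L1-HIT; vc=[11]
#11 0x1f0→b31/s3 L1-HIT; vc=[11]
#12 0x1c8→b28/s0 MISS; vc=[11,8]
#13 0x4d→b4/s0 MISS; vc=[11,8,28]
#14 0x83→b8/s0 VC-HIT; vc=[11,4,28]
#15 0x45→b4/s0 VC-HIT; vc=[11,8,28]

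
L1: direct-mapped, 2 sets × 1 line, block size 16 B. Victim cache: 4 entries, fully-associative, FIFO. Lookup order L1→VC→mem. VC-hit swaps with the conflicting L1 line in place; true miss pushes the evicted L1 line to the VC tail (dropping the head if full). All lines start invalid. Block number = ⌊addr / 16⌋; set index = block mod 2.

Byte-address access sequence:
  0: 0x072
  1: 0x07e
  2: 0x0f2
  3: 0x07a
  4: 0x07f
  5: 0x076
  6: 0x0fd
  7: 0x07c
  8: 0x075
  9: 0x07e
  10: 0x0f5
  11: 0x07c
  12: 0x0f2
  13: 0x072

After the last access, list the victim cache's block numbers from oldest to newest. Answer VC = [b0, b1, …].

0: 0x72 (blk 7, set 1) → MISS  vc=[]
1: 0x7e (blk 7, set 1) → L1-HIT  vc=[]
2: 0xf2 (blk 15, set 1) → MISS  vc=[7]
3: 0x7a (blk 7, set 1) → VC-HIT  vc=[15]
4: 0x7f (blk 7, set 1) → L1-HIT  vc=[15]
5: 0x76 (blk 7, set 1) → L1-HIT  vc=[15]
6: 0xfd (blk 15, set 1) → VC-HIT  vc=[7]
7: 0x7c (blk 7, set 1) → VC-HIT  vc=[15]
8: 0x75 (blk 7, set 1) → L1-HIT  vc=[15]
9: 0x7e (blk 7, set 1) → L1-HIT  vc=[15]
10: 0xf5 (blk 15, set 1) → VC-HIT  vc=[7]
11: 0x7c (blk 7, set 1) → VC-HIT  vc=[15]
12: 0xf2 (blk 15, set 1) → VC-HIT  vc=[7]
13: 0x72 (blk 7, set 1) → VC-HIT  vc=[15]

VC = [15]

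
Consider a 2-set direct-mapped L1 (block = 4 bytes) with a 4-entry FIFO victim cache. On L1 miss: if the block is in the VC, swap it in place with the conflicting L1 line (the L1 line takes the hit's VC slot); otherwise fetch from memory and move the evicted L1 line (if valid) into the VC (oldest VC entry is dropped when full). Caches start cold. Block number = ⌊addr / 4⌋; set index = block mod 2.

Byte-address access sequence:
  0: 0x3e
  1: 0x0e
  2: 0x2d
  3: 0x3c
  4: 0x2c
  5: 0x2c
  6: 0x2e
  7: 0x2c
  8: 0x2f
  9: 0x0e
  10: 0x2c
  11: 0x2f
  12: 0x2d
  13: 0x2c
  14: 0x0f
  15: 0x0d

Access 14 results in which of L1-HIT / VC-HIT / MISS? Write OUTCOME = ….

#0 0x3e→b15/s1 MISS; vc=[]
#1 0xe→b3/s1 MISS; vc=[15]
#2 0x2d→b11/s1 MISS; vc=[15,3]
#3 0x3c→b15/s1 VC-HIT; vc=[11,3]
#4 0x2c→b11/s1 VC-HIT; vc=[15,3]
#5 0x2c→b11/s1 L1-HIT; vc=[15,3]
#6 0x2e→b11/s1 L1-HIT; vc=[15,3]
#7 0x2c→b11/s1 L1-HIT; vc=[15,3]
#8 0x2f→b11/s1 L1-HIT; vc=[15,3]
#9 0xe→b3/s1 VC-HIT; vc=[15,11]
#10 0x2c→b11/s1 VC-HIT; vc=[15,3]
#11 0x2f→b11/s1 L1-HIT; vc=[15,3]
#12 0x2d→b11/s1 L1-HIT; vc=[15,3]
#13 0x2c→b11/s1 L1-HIT; vc=[15,3]
#14 0xf→b3/s1 VC-HIT; vc=[15,11]
#15 0xd→b3/s1 L1-HIT; vc=[15,11]

OUTCOME = VC-HIT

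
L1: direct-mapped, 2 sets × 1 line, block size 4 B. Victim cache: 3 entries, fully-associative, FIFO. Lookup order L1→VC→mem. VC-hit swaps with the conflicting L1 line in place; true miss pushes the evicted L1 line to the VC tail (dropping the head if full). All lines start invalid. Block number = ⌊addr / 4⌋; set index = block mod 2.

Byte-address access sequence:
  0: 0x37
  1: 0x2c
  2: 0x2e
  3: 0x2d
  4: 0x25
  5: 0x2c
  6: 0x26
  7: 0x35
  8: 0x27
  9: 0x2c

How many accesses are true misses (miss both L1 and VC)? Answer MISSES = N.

MISSES = 3

#0 0x37→b13/s1 MISS; vc=[]
#1 0x2c→b11/s1 MISS; vc=[13]
#2 0x2e→b11/s1 L1-HIT; vc=[13]
#3 0x2d→b11/s1 L1-HIT; vc=[13]
#4 0x25→b9/s1 MISS; vc=[13,11]
#5 0x2c→b11/s1 VC-HIT; vc=[13,9]
#6 0x26→b9/s1 VC-HIT; vc=[13,11]
#7 0x35→b13/s1 VC-HIT; vc=[9,11]
#8 0x27→b9/s1 VC-HIT; vc=[13,11]
#9 0x2c→b11/s1 VC-HIT; vc=[13,9]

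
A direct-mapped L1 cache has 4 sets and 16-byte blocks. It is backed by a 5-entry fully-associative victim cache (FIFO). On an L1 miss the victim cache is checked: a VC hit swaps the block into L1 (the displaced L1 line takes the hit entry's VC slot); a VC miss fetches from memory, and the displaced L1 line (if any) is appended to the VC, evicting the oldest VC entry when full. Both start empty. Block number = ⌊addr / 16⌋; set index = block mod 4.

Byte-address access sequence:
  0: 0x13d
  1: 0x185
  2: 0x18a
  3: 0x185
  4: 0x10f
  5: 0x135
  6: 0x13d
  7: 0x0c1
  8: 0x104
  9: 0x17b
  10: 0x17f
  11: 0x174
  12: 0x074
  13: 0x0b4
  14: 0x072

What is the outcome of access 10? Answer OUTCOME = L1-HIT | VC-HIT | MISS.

0: 0x13d (blk 19, set 3) → MISS  vc=[]
1: 0x185 (blk 24, set 0) → MISS  vc=[]
2: 0x18a (blk 24, set 0) → L1-HIT  vc=[]
3: 0x185 (blk 24, set 0) → L1-HIT  vc=[]
4: 0x10f (blk 16, set 0) → MISS  vc=[24]
5: 0x135 (blk 19, set 3) → L1-HIT  vc=[24]
6: 0x13d (blk 19, set 3) → L1-HIT  vc=[24]
7: 0xc1 (blk 12, set 0) → MISS  vc=[24, 16]
8: 0x104 (blk 16, set 0) → VC-HIT  vc=[24, 12]
9: 0x17b (blk 23, set 3) → MISS  vc=[24, 12, 19]
10: 0x17f (blk 23, set 3) → L1-HIT  vc=[24, 12, 19]
11: 0x174 (blk 23, set 3) → L1-HIT  vc=[24, 12, 19]
12: 0x74 (blk 7, set 3) → MISS  vc=[24, 12, 19, 23]
13: 0xb4 (blk 11, set 3) → MISS  vc=[24, 12, 19, 23, 7]
14: 0x72 (blk 7, set 3) → VC-HIT  vc=[24, 12, 19, 23, 11]

OUTCOME = L1-HIT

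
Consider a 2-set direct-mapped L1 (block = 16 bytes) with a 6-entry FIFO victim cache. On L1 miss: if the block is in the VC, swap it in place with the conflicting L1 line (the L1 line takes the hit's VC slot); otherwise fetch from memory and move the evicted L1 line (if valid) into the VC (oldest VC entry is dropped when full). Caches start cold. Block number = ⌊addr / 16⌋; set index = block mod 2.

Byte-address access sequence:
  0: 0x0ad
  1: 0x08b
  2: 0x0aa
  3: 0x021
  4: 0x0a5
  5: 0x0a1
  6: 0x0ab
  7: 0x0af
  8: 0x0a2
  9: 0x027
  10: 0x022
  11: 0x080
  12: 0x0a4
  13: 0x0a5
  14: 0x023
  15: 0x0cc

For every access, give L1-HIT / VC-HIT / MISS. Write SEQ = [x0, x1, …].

SEQ = [MISS, MISS, VC-HIT, MISS, VC-HIT, L1-HIT, L1-HIT, L1-HIT, L1-HIT, VC-HIT, L1-HIT, VC-HIT, VC-HIT, L1-HIT, VC-HIT, MISS]

  [0] addr=0xad blk=10 s=0: MISS | VC []
  [1] addr=0x8b blk=8 s=0: MISS | VC [10]
  [2] addr=0xaa blk=10 s=0: VC-HIT | VC [8]
  [3] addr=0x21 blk=2 s=0: MISS | VC [8, 10]
  [4] addr=0xa5 blk=10 s=0: VC-HIT | VC [8, 2]
  [5] addr=0xa1 blk=10 s=0: L1-HIT | VC [8, 2]
  [6] addr=0xab blk=10 s=0: L1-HIT | VC [8, 2]
  [7] addr=0xaf blk=10 s=0: L1-HIT | VC [8, 2]
  [8] addr=0xa2 blk=10 s=0: L1-HIT | VC [8, 2]
  [9] addr=0x27 blk=2 s=0: VC-HIT | VC [8, 10]
  [10] addr=0x22 blk=2 s=0: L1-HIT | VC [8, 10]
  [11] addr=0x80 blk=8 s=0: VC-HIT | VC [2, 10]
  [12] addr=0xa4 blk=10 s=0: VC-HIT | VC [2, 8]
  [13] addr=0xa5 blk=10 s=0: L1-HIT | VC [2, 8]
  [14] addr=0x23 blk=2 s=0: VC-HIT | VC [10, 8]
  [15] addr=0xcc blk=12 s=0: MISS | VC [10, 8, 2]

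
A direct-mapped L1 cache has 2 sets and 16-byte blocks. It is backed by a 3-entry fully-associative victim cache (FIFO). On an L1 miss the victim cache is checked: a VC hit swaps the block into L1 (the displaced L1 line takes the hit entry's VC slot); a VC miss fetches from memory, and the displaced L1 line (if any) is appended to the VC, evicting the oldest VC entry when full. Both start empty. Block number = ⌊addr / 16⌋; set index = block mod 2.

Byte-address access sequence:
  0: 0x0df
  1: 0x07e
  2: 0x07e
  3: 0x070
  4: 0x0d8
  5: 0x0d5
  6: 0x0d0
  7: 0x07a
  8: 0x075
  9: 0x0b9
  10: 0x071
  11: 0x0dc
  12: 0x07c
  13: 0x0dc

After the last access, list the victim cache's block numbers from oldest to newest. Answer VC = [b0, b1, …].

VC = [7, 11]

0: 0xdf (blk 13, set 1) → MISS  vc=[]
1: 0x7e (blk 7, set 1) → MISS  vc=[13]
2: 0x7e (blk 7, set 1) → L1-HIT  vc=[13]
3: 0x70 (blk 7, set 1) → L1-HIT  vc=[13]
4: 0xd8 (blk 13, set 1) → VC-HIT  vc=[7]
5: 0xd5 (blk 13, set 1) → L1-HIT  vc=[7]
6: 0xd0 (blk 13, set 1) → L1-HIT  vc=[7]
7: 0x7a (blk 7, set 1) → VC-HIT  vc=[13]
8: 0x75 (blk 7, set 1) → L1-HIT  vc=[13]
9: 0xb9 (blk 11, set 1) → MISS  vc=[13, 7]
10: 0x71 (blk 7, set 1) → VC-HIT  vc=[13, 11]
11: 0xdc (blk 13, set 1) → VC-HIT  vc=[7, 11]
12: 0x7c (blk 7, set 1) → VC-HIT  vc=[13, 11]
13: 0xdc (blk 13, set 1) → VC-HIT  vc=[7, 11]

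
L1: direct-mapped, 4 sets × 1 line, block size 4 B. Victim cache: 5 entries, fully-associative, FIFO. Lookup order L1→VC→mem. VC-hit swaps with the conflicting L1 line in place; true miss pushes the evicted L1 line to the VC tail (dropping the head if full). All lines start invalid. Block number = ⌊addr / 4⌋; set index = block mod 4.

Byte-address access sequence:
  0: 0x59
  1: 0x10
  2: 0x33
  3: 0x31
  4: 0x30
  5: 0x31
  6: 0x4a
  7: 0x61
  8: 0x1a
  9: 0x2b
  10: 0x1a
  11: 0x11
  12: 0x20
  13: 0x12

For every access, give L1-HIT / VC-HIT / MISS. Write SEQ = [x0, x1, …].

SEQ = [MISS, MISS, MISS, L1-HIT, L1-HIT, L1-HIT, MISS, MISS, MISS, MISS, VC-HIT, VC-HIT, MISS, VC-HIT]

0: 0x59 (blk 22, set 2) → MISS  vc=[]
1: 0x10 (blk 4, set 0) → MISS  vc=[]
2: 0x33 (blk 12, set 0) → MISS  vc=[4]
3: 0x31 (blk 12, set 0) → L1-HIT  vc=[4]
4: 0x30 (blk 12, set 0) → L1-HIT  vc=[4]
5: 0x31 (blk 12, set 0) → L1-HIT  vc=[4]
6: 0x4a (blk 18, set 2) → MISS  vc=[4, 22]
7: 0x61 (blk 24, set 0) → MISS  vc=[4, 22, 12]
8: 0x1a (blk 6, set 2) → MISS  vc=[4, 22, 12, 18]
9: 0x2b (blk 10, set 2) → MISS  vc=[4, 22, 12, 18, 6]
10: 0x1a (blk 6, set 2) → VC-HIT  vc=[4, 22, 12, 18, 10]
11: 0x11 (blk 4, set 0) → VC-HIT  vc=[24, 22, 12, 18, 10]
12: 0x20 (blk 8, set 0) → MISS  vc=[22, 12, 18, 10, 4]
13: 0x12 (blk 4, set 0) → VC-HIT  vc=[22, 12, 18, 10, 8]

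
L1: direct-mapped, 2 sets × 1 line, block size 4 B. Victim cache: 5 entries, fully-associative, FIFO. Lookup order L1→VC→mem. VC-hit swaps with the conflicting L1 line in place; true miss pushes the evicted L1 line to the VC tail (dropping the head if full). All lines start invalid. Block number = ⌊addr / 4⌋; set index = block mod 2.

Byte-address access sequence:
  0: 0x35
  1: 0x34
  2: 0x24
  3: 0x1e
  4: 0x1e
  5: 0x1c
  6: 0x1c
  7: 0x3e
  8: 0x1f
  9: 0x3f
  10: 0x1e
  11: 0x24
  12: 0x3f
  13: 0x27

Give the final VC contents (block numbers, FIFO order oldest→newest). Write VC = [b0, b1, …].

VC = [13, 7, 15]

0: 0x35 (blk 13, set 1) → MISS  vc=[]
1: 0x34 (blk 13, set 1) → L1-HIT  vc=[]
2: 0x24 (blk 9, set 1) → MISS  vc=[13]
3: 0x1e (blk 7, set 1) → MISS  vc=[13, 9]
4: 0x1e (blk 7, set 1) → L1-HIT  vc=[13, 9]
5: 0x1c (blk 7, set 1) → L1-HIT  vc=[13, 9]
6: 0x1c (blk 7, set 1) → L1-HIT  vc=[13, 9]
7: 0x3e (blk 15, set 1) → MISS  vc=[13, 9, 7]
8: 0x1f (blk 7, set 1) → VC-HIT  vc=[13, 9, 15]
9: 0x3f (blk 15, set 1) → VC-HIT  vc=[13, 9, 7]
10: 0x1e (blk 7, set 1) → VC-HIT  vc=[13, 9, 15]
11: 0x24 (blk 9, set 1) → VC-HIT  vc=[13, 7, 15]
12: 0x3f (blk 15, set 1) → VC-HIT  vc=[13, 7, 9]
13: 0x27 (blk 9, set 1) → VC-HIT  vc=[13, 7, 15]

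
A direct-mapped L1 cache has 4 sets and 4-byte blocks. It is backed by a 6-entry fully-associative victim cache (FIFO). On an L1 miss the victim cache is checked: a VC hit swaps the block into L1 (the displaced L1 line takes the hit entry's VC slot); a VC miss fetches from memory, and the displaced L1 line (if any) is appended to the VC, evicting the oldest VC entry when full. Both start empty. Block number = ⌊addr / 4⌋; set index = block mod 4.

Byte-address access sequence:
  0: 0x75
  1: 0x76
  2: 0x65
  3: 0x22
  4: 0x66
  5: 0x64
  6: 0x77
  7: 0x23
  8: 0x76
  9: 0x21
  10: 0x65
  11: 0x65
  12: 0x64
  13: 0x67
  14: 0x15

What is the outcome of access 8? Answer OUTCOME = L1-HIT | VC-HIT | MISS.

OUTCOME = L1-HIT

#0 0x75→b29/s1 MISS; vc=[]
#1 0x76→b29/s1 L1-HIT; vc=[]
#2 0x65→b25/s1 MISS; vc=[29]
#3 0x22→b8/s0 MISS; vc=[29]
#4 0x66→b25/s1 L1-HIT; vc=[29]
#5 0x64→b25/s1 L1-HIT; vc=[29]
#6 0x77→b29/s1 VC-HIT; vc=[25]
#7 0x23→b8/s0 L1-HIT; vc=[25]
#8 0x76→b29/s1 L1-HIT; vc=[25]
#9 0x21→b8/s0 L1-HIT; vc=[25]
#10 0x65→b25/s1 VC-HIT; vc=[29]
#11 0x65→b25/s1 L1-HIT; vc=[29]
#12 0x64→b25/s1 L1-HIT; vc=[29]
#13 0x67→b25/s1 L1-HIT; vc=[29]
#14 0x15→b5/s1 MISS; vc=[29,25]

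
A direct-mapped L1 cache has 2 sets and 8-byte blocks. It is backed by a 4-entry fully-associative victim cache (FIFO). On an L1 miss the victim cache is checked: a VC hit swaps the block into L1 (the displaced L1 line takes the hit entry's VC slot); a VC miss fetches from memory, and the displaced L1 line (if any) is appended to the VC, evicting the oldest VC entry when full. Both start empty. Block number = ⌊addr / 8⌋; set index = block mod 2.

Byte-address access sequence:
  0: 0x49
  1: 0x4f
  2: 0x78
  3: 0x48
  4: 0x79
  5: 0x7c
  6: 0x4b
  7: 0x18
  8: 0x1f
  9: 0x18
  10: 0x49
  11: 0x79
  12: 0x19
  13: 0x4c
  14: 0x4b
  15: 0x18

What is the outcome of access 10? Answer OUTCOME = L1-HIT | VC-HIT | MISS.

#0 0x49→b9/s1 MISS; vc=[]
#1 0x4f→b9/s1 L1-HIT; vc=[]
#2 0x78→b15/s1 MISS; vc=[9]
#3 0x48→b9/s1 VC-HIT; vc=[15]
#4 0x79→b15/s1 VC-HIT; vc=[9]
#5 0x7c→b15/s1 L1-HIT; vc=[9]
#6 0x4b→b9/s1 VC-HIT; vc=[15]
#7 0x18→b3/s1 MISS; vc=[15,9]
#8 0x1f→b3/s1 L1-HIT; vc=[15,9]
#9 0x18→b3/s1 L1-HIT; vc=[15,9]
#10 0x49→b9/s1 VC-HIT; vc=[15,3]
#11 0x79→b15/s1 VC-HIT; vc=[9,3]
#12 0x19→b3/s1 VC-HIT; vc=[9,15]
#13 0x4c→b9/s1 VC-HIT; vc=[3,15]
#14 0x4b→b9/s1 L1-HIT; vc=[3,15]
#15 0x18→b3/s1 VC-HIT; vc=[9,15]

OUTCOME = VC-HIT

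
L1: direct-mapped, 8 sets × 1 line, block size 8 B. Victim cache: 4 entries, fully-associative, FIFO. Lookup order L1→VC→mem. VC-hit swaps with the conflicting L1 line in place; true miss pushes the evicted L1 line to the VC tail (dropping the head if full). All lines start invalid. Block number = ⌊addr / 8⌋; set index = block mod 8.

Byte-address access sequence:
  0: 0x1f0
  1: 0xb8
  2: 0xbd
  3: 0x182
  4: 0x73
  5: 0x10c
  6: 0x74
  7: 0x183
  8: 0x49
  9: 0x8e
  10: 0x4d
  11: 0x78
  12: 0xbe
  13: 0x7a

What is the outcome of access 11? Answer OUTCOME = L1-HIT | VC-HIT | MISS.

0: 0x1f0 (blk 62, set 6) → MISS  vc=[]
1: 0xb8 (blk 23, set 7) → MISS  vc=[]
2: 0xbd (blk 23, set 7) → L1-HIT  vc=[]
3: 0x182 (blk 48, set 0) → MISS  vc=[]
4: 0x73 (blk 14, set 6) → MISS  vc=[62]
5: 0x10c (blk 33, set 1) → MISS  vc=[62]
6: 0x74 (blk 14, set 6) → L1-HIT  vc=[62]
7: 0x183 (blk 48, set 0) → L1-HIT  vc=[62]
8: 0x49 (blk 9, set 1) → MISS  vc=[62, 33]
9: 0x8e (blk 17, set 1) → MISS  vc=[62, 33, 9]
10: 0x4d (blk 9, set 1) → VC-HIT  vc=[62, 33, 17]
11: 0x78 (blk 15, set 7) → MISS  vc=[62, 33, 17, 23]
12: 0xbe (blk 23, set 7) → VC-HIT  vc=[62, 33, 17, 15]
13: 0x7a (blk 15, set 7) → VC-HIT  vc=[62, 33, 17, 23]

OUTCOME = MISS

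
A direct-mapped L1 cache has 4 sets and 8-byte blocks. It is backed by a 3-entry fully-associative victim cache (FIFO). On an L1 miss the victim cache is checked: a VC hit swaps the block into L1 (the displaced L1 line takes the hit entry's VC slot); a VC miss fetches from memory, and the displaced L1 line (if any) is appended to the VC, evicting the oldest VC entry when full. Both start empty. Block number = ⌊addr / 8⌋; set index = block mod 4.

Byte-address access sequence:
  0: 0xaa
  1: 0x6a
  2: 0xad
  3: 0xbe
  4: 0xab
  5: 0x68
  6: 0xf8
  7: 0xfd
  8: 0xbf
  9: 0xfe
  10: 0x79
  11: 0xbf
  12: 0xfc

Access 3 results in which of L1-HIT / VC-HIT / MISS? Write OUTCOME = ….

OUTCOME = MISS

#0 0xaa→b21/s1 MISS; vc=[]
#1 0x6a→b13/s1 MISS; vc=[21]
#2 0xad→b21/s1 VC-HIT; vc=[13]
#3 0xbe→b23/s3 MISS; vc=[13]
#4 0xab→b21/s1 L1-HIT; vc=[13]
#5 0x68→b13/s1 VC-HIT; vc=[21]
#6 0xf8→b31/s3 MISS; vc=[21,23]
#7 0xfd→b31/s3 L1-HIT; vc=[21,23]
#8 0xbf→b23/s3 VC-HIT; vc=[21,31]
#9 0xfe→b31/s3 VC-HIT; vc=[21,23]
#10 0x79→b15/s3 MISS; vc=[21,23,31]
#11 0xbf→b23/s3 VC-HIT; vc=[21,15,31]
#12 0xfc→b31/s3 VC-HIT; vc=[21,15,23]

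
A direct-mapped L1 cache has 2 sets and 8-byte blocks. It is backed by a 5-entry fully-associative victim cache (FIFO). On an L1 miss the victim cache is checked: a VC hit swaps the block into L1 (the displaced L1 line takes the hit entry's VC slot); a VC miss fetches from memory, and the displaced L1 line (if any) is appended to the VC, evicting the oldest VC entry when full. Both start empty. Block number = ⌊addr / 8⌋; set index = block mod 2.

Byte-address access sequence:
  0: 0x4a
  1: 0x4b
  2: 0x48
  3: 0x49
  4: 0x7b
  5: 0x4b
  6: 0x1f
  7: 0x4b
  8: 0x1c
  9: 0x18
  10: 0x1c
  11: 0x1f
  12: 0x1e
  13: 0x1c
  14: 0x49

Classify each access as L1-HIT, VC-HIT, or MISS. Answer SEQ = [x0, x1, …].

#0 0x4a→b9/s1 MISS; vc=[]
#1 0x4b→b9/s1 L1-HIT; vc=[]
#2 0x48→b9/s1 L1-HIT; vc=[]
#3 0x49→b9/s1 L1-HIT; vc=[]
#4 0x7b→b15/s1 MISS; vc=[9]
#5 0x4b→b9/s1 VC-HIT; vc=[15]
#6 0x1f→b3/s1 MISS; vc=[15,9]
#7 0x4b→b9/s1 VC-HIT; vc=[15,3]
#8 0x1c→b3/s1 VC-HIT; vc=[15,9]
#9 0x18→b3/s1 L1-HIT; vc=[15,9]
#10 0x1c→b3/s1 L1-HIT; vc=[15,9]
#11 0x1f→b3/s1 L1-HIT; vc=[15,9]
#12 0x1e→b3/s1 L1-HIT; vc=[15,9]
#13 0x1c→b3/s1 L1-HIT; vc=[15,9]
#14 0x49→b9/s1 VC-HIT; vc=[15,3]

SEQ = [MISS, L1-HIT, L1-HIT, L1-HIT, MISS, VC-HIT, MISS, VC-HIT, VC-HIT, L1-HIT, L1-HIT, L1-HIT, L1-HIT, L1-HIT, VC-HIT]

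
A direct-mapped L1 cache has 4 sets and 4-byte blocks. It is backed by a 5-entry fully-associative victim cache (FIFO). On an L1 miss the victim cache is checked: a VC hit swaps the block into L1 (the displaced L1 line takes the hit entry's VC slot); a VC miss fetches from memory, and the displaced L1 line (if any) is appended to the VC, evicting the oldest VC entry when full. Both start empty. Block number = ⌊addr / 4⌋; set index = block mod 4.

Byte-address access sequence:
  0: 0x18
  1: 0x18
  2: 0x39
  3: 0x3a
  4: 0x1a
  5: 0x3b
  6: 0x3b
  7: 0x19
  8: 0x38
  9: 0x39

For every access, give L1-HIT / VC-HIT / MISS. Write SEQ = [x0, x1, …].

SEQ = [MISS, L1-HIT, MISS, L1-HIT, VC-HIT, VC-HIT, L1-HIT, VC-HIT, VC-HIT, L1-HIT]

#0 0x18→b6/s2 MISS; vc=[]
#1 0x18→b6/s2 L1-HIT; vc=[]
#2 0x39→b14/s2 MISS; vc=[6]
#3 0x3a→b14/s2 L1-HIT; vc=[6]
#4 0x1a→b6/s2 VC-HIT; vc=[14]
#5 0x3b→b14/s2 VC-HIT; vc=[6]
#6 0x3b→b14/s2 L1-HIT; vc=[6]
#7 0x19→b6/s2 VC-HIT; vc=[14]
#8 0x38→b14/s2 VC-HIT; vc=[6]
#9 0x39→b14/s2 L1-HIT; vc=[6]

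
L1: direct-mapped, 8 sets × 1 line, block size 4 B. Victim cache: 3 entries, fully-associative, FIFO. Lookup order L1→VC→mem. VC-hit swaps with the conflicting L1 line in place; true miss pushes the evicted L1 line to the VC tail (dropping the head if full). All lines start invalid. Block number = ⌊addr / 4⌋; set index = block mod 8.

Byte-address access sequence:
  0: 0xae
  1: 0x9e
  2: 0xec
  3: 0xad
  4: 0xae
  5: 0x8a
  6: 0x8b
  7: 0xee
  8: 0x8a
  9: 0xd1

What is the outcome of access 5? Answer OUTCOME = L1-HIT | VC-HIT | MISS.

OUTCOME = MISS

0: 0xae (blk 43, set 3) → MISS  vc=[]
1: 0x9e (blk 39, set 7) → MISS  vc=[]
2: 0xec (blk 59, set 3) → MISS  vc=[43]
3: 0xad (blk 43, set 3) → VC-HIT  vc=[59]
4: 0xae (blk 43, set 3) → L1-HIT  vc=[59]
5: 0x8a (blk 34, set 2) → MISS  vc=[59]
6: 0x8b (blk 34, set 2) → L1-HIT  vc=[59]
7: 0xee (blk 59, set 3) → VC-HIT  vc=[43]
8: 0x8a (blk 34, set 2) → L1-HIT  vc=[43]
9: 0xd1 (blk 52, set 4) → MISS  vc=[43]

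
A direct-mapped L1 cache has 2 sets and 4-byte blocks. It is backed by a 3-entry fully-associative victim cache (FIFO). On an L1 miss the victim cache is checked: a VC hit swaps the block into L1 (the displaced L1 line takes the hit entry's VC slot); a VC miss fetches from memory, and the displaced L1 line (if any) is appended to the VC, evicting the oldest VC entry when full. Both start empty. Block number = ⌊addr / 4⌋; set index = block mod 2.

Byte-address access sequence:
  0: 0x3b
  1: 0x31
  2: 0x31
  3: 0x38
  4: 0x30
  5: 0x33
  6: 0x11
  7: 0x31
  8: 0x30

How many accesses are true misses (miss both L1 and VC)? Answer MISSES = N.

#0 0x3b→b14/s0 MISS; vc=[]
#1 0x31→b12/s0 MISS; vc=[14]
#2 0x31→b12/s0 L1-HIT; vc=[14]
#3 0x38→b14/s0 VC-HIT; vc=[12]
#4 0x30→b12/s0 VC-HIT; vc=[14]
#5 0x33→b12/s0 L1-HIT; vc=[14]
#6 0x11→b4/s0 MISS; vc=[14,12]
#7 0x31→b12/s0 VC-HIT; vc=[14,4]
#8 0x30→b12/s0 L1-HIT; vc=[14,4]

MISSES = 3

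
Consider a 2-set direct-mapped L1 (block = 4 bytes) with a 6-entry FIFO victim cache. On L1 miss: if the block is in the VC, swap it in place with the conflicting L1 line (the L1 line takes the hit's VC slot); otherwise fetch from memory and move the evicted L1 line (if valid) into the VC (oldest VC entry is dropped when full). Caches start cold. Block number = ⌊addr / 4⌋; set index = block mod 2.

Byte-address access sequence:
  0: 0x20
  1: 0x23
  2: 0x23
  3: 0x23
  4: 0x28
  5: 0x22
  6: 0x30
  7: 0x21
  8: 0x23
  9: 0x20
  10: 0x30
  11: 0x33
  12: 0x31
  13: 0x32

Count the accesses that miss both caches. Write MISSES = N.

0: 0x20 (blk 8, set 0) → MISS  vc=[]
1: 0x23 (blk 8, set 0) → L1-HIT  vc=[]
2: 0x23 (blk 8, set 0) → L1-HIT  vc=[]
3: 0x23 (blk 8, set 0) → L1-HIT  vc=[]
4: 0x28 (blk 10, set 0) → MISS  vc=[8]
5: 0x22 (blk 8, set 0) → VC-HIT  vc=[10]
6: 0x30 (blk 12, set 0) → MISS  vc=[10, 8]
7: 0x21 (blk 8, set 0) → VC-HIT  vc=[10, 12]
8: 0x23 (blk 8, set 0) → L1-HIT  vc=[10, 12]
9: 0x20 (blk 8, set 0) → L1-HIT  vc=[10, 12]
10: 0x30 (blk 12, set 0) → VC-HIT  vc=[10, 8]
11: 0x33 (blk 12, set 0) → L1-HIT  vc=[10, 8]
12: 0x31 (blk 12, set 0) → L1-HIT  vc=[10, 8]
13: 0x32 (blk 12, set 0) → L1-HIT  vc=[10, 8]

MISSES = 3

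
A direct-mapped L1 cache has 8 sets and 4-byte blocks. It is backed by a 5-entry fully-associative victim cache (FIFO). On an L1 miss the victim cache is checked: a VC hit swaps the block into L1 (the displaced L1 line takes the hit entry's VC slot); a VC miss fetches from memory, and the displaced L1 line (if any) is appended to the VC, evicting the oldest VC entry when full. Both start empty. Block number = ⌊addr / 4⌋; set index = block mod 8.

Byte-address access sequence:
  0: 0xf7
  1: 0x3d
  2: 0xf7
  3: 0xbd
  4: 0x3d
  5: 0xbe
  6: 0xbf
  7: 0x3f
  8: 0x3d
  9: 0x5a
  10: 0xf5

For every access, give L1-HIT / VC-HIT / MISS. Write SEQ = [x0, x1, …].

0: 0xf7 (blk 61, set 5) → MISS  vc=[]
1: 0x3d (blk 15, set 7) → MISS  vc=[]
2: 0xf7 (blk 61, set 5) → L1-HIT  vc=[]
3: 0xbd (blk 47, set 7) → MISS  vc=[15]
4: 0x3d (blk 15, set 7) → VC-HIT  vc=[47]
5: 0xbe (blk 47, set 7) → VC-HIT  vc=[15]
6: 0xbf (blk 47, set 7) → L1-HIT  vc=[15]
7: 0x3f (blk 15, set 7) → VC-HIT  vc=[47]
8: 0x3d (blk 15, set 7) → L1-HIT  vc=[47]
9: 0x5a (blk 22, set 6) → MISS  vc=[47]
10: 0xf5 (blk 61, set 5) → L1-HIT  vc=[47]

SEQ = [MISS, MISS, L1-HIT, MISS, VC-HIT, VC-HIT, L1-HIT, VC-HIT, L1-HIT, MISS, L1-HIT]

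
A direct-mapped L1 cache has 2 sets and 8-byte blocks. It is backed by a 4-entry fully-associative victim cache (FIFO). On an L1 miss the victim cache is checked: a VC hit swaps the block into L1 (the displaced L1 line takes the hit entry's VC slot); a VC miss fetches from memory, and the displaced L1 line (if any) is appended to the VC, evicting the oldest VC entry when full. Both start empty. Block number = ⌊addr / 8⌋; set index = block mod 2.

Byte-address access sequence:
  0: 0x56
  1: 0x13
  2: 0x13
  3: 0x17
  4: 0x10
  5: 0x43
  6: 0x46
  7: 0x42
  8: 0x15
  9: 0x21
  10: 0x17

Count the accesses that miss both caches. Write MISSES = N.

  [0] addr=0x56 blk=10 s=0: MISS | VC []
  [1] addr=0x13 blk=2 s=0: MISS | VC [10]
  [2] addr=0x13 blk=2 s=0: L1-HIT | VC [10]
  [3] addr=0x17 blk=2 s=0: L1-HIT | VC [10]
  [4] addr=0x10 blk=2 s=0: L1-HIT | VC [10]
  [5] addr=0x43 blk=8 s=0: MISS | VC [10, 2]
  [6] addr=0x46 blk=8 s=0: L1-HIT | VC [10, 2]
  [7] addr=0x42 blk=8 s=0: L1-HIT | VC [10, 2]
  [8] addr=0x15 blk=2 s=0: VC-HIT | VC [10, 8]
  [9] addr=0x21 blk=4 s=0: MISS | VC [10, 8, 2]
  [10] addr=0x17 blk=2 s=0: VC-HIT | VC [10, 8, 4]

MISSES = 4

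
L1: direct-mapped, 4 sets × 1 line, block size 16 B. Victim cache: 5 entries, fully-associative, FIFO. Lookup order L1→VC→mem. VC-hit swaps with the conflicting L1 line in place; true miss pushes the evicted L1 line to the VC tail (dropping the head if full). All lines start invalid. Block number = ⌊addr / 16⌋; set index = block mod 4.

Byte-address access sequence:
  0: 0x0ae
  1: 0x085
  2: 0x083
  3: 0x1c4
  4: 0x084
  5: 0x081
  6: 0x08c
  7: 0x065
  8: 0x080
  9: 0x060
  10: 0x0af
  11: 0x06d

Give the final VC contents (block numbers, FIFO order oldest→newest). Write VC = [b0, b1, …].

0: 0xae (blk 10, set 2) → MISS  vc=[]
1: 0x85 (blk 8, set 0) → MISS  vc=[]
2: 0x83 (blk 8, set 0) → L1-HIT  vc=[]
3: 0x1c4 (blk 28, set 0) → MISS  vc=[8]
4: 0x84 (blk 8, set 0) → VC-HIT  vc=[28]
5: 0x81 (blk 8, set 0) → L1-HIT  vc=[28]
6: 0x8c (blk 8, set 0) → L1-HIT  vc=[28]
7: 0x65 (blk 6, set 2) → MISS  vc=[28, 10]
8: 0x80 (blk 8, set 0) → L1-HIT  vc=[28, 10]
9: 0x60 (blk 6, set 2) → L1-HIT  vc=[28, 10]
10: 0xaf (blk 10, set 2) → VC-HIT  vc=[28, 6]
11: 0x6d (blk 6, set 2) → VC-HIT  vc=[28, 10]

VC = [28, 10]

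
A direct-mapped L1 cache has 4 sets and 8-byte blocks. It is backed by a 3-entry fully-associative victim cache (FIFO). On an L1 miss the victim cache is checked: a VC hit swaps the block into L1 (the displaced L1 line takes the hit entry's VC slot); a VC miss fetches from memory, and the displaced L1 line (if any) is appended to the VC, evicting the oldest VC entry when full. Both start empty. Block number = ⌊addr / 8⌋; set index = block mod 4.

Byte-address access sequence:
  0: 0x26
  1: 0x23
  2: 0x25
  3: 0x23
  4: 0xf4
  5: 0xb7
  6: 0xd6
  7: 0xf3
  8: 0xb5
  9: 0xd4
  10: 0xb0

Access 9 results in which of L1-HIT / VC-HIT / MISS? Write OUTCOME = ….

#0 0x26→b4/s0 MISS; vc=[]
#1 0x23→b4/s0 L1-HIT; vc=[]
#2 0x25→b4/s0 L1-HIT; vc=[]
#3 0x23→b4/s0 L1-HIT; vc=[]
#4 0xf4→b30/s2 MISS; vc=[]
#5 0xb7→b22/s2 MISS; vc=[30]
#6 0xd6→b26/s2 MISS; vc=[30,22]
#7 0xf3→b30/s2 VC-HIT; vc=[26,22]
#8 0xb5→b22/s2 VC-HIT; vc=[26,30]
#9 0xd4→b26/s2 VC-HIT; vc=[22,30]
#10 0xb0→b22/s2 VC-HIT; vc=[26,30]

OUTCOME = VC-HIT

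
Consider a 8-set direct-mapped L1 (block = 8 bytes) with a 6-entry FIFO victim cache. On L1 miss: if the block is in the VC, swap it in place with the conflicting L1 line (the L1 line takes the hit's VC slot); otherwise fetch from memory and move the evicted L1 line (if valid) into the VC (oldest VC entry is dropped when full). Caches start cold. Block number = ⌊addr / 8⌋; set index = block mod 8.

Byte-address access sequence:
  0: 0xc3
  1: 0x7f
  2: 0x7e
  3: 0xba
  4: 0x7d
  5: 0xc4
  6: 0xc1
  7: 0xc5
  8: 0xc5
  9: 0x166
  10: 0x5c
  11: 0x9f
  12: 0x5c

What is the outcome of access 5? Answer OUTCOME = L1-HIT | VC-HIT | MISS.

OUTCOME = L1-HIT

0: 0xc3 (blk 24, set 0) → MISS  vc=[]
1: 0x7f (blk 15, set 7) → MISS  vc=[]
2: 0x7e (blk 15, set 7) → L1-HIT  vc=[]
3: 0xba (blk 23, set 7) → MISS  vc=[15]
4: 0x7d (blk 15, set 7) → VC-HIT  vc=[23]
5: 0xc4 (blk 24, set 0) → L1-HIT  vc=[23]
6: 0xc1 (blk 24, set 0) → L1-HIT  vc=[23]
7: 0xc5 (blk 24, set 0) → L1-HIT  vc=[23]
8: 0xc5 (blk 24, set 0) → L1-HIT  vc=[23]
9: 0x166 (blk 44, set 4) → MISS  vc=[23]
10: 0x5c (blk 11, set 3) → MISS  vc=[23]
11: 0x9f (blk 19, set 3) → MISS  vc=[23, 11]
12: 0x5c (blk 11, set 3) → VC-HIT  vc=[23, 19]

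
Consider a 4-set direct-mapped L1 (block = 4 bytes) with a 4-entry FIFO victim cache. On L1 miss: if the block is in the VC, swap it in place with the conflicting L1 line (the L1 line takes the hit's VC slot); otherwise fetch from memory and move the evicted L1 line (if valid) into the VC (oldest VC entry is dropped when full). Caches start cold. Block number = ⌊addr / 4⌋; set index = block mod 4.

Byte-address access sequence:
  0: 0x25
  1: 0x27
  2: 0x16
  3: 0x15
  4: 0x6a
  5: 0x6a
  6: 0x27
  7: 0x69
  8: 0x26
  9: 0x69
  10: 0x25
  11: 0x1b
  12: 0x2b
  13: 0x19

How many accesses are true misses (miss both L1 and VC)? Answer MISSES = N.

#0 0x25→b9/s1 MISS; vc=[]
#1 0x27→b9/s1 L1-HIT; vc=[]
#2 0x16→b5/s1 MISS; vc=[9]
#3 0x15→b5/s1 L1-HIT; vc=[9]
#4 0x6a→b26/s2 MISS; vc=[9]
#5 0x6a→b26/s2 L1-HIT; vc=[9]
#6 0x27→b9/s1 VC-HIT; vc=[5]
#7 0x69→b26/s2 L1-HIT; vc=[5]
#8 0x26→b9/s1 L1-HIT; vc=[5]
#9 0x69→b26/s2 L1-HIT; vc=[5]
#10 0x25→b9/s1 L1-HIT; vc=[5]
#11 0x1b→b6/s2 MISS; vc=[5,26]
#12 0x2b→b10/s2 MISS; vc=[5,26,6]
#13 0x19→b6/s2 VC-HIT; vc=[5,26,10]

MISSES = 5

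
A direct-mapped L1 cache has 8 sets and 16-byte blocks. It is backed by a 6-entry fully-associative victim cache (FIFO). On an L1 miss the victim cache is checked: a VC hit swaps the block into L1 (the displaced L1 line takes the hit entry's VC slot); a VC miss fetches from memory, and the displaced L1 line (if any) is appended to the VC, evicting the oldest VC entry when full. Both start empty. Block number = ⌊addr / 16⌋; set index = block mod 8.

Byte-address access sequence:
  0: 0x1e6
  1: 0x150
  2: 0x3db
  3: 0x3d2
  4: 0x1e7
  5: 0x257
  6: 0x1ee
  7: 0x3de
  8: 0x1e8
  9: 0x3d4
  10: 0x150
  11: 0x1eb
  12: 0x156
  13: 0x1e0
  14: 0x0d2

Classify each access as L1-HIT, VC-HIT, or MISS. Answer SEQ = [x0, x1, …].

SEQ = [MISS, MISS, MISS, L1-HIT, L1-HIT, MISS, L1-HIT, VC-HIT, L1-HIT, L1-HIT, VC-HIT, L1-HIT, L1-HIT, L1-HIT, MISS]

  [0] addr=0x1e6 blk=30 s=6: MISS | VC []
  [1] addr=0x150 blk=21 s=5: MISS | VC []
  [2] addr=0x3db blk=61 s=5: MISS | VC [21]
  [3] addr=0x3d2 blk=61 s=5: L1-HIT | VC [21]
  [4] addr=0x1e7 blk=30 s=6: L1-HIT | VC [21]
  [5] addr=0x257 blk=37 s=5: MISS | VC [21, 61]
  [6] addr=0x1ee blk=30 s=6: L1-HIT | VC [21, 61]
  [7] addr=0x3de blk=61 s=5: VC-HIT | VC [21, 37]
  [8] addr=0x1e8 blk=30 s=6: L1-HIT | VC [21, 37]
  [9] addr=0x3d4 blk=61 s=5: L1-HIT | VC [21, 37]
  [10] addr=0x150 blk=21 s=5: VC-HIT | VC [61, 37]
  [11] addr=0x1eb blk=30 s=6: L1-HIT | VC [61, 37]
  [12] addr=0x156 blk=21 s=5: L1-HIT | VC [61, 37]
  [13] addr=0x1e0 blk=30 s=6: L1-HIT | VC [61, 37]
  [14] addr=0xd2 blk=13 s=5: MISS | VC [61, 37, 21]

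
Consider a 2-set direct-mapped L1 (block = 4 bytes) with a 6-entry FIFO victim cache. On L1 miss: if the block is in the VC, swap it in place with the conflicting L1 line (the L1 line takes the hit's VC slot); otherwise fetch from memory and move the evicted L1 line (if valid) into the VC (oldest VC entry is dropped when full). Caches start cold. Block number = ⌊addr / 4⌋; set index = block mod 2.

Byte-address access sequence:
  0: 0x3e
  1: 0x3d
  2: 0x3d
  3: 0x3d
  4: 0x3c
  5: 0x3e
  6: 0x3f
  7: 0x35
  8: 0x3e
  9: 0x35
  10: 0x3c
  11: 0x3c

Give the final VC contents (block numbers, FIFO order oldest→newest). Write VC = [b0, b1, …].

  [0] addr=0x3e blk=15 s=1: MISS | VC []
  [1] addr=0x3d blk=15 s=1: L1-HIT | VC []
  [2] addr=0x3d blk=15 s=1: L1-HIT | VC []
  [3] addr=0x3d blk=15 s=1: L1-HIT | VC []
  [4] addr=0x3c blk=15 s=1: L1-HIT | VC []
  [5] addr=0x3e blk=15 s=1: L1-HIT | VC []
  [6] addr=0x3f blk=15 s=1: L1-HIT | VC []
  [7] addr=0x35 blk=13 s=1: MISS | VC [15]
  [8] addr=0x3e blk=15 s=1: VC-HIT | VC [13]
  [9] addr=0x35 blk=13 s=1: VC-HIT | VC [15]
  [10] addr=0x3c blk=15 s=1: VC-HIT | VC [13]
  [11] addr=0x3c blk=15 s=1: L1-HIT | VC [13]

VC = [13]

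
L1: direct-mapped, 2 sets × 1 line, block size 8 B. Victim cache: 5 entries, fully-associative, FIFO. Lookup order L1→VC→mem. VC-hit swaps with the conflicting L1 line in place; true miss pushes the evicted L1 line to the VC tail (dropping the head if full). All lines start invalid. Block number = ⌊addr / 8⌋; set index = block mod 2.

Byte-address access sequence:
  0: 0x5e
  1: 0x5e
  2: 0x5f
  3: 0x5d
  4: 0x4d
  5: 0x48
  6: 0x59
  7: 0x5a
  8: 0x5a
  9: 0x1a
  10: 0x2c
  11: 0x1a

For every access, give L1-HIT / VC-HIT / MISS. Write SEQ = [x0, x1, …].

SEQ = [MISS, L1-HIT, L1-HIT, L1-HIT, MISS, L1-HIT, VC-HIT, L1-HIT, L1-HIT, MISS, MISS, VC-HIT]

0: 0x5e (blk 11, set 1) → MISS  vc=[]
1: 0x5e (blk 11, set 1) → L1-HIT  vc=[]
2: 0x5f (blk 11, set 1) → L1-HIT  vc=[]
3: 0x5d (blk 11, set 1) → L1-HIT  vc=[]
4: 0x4d (blk 9, set 1) → MISS  vc=[11]
5: 0x48 (blk 9, set 1) → L1-HIT  vc=[11]
6: 0x59 (blk 11, set 1) → VC-HIT  vc=[9]
7: 0x5a (blk 11, set 1) → L1-HIT  vc=[9]
8: 0x5a (blk 11, set 1) → L1-HIT  vc=[9]
9: 0x1a (blk 3, set 1) → MISS  vc=[9, 11]
10: 0x2c (blk 5, set 1) → MISS  vc=[9, 11, 3]
11: 0x1a (blk 3, set 1) → VC-HIT  vc=[9, 11, 5]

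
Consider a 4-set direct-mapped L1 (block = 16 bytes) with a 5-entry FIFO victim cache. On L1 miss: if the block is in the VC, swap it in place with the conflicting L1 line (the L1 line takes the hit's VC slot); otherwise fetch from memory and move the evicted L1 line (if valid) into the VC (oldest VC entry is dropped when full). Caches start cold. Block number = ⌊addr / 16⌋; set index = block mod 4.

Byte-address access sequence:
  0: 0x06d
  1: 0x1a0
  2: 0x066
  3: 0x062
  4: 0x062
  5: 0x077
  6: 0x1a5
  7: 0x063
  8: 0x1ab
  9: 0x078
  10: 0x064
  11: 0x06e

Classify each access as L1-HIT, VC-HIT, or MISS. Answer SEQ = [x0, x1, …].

0: 0x6d (blk 6, set 2) → MISS  vc=[]
1: 0x1a0 (blk 26, set 2) → MISS  vc=[6]
2: 0x66 (blk 6, set 2) → VC-HIT  vc=[26]
3: 0x62 (blk 6, set 2) → L1-HIT  vc=[26]
4: 0x62 (blk 6, set 2) → L1-HIT  vc=[26]
5: 0x77 (blk 7, set 3) → MISS  vc=[26]
6: 0x1a5 (blk 26, set 2) → VC-HIT  vc=[6]
7: 0x63 (blk 6, set 2) → VC-HIT  vc=[26]
8: 0x1ab (blk 26, set 2) → VC-HIT  vc=[6]
9: 0x78 (blk 7, set 3) → L1-HIT  vc=[6]
10: 0x64 (blk 6, set 2) → VC-HIT  vc=[26]
11: 0x6e (blk 6, set 2) → L1-HIT  vc=[26]

SEQ = [MISS, MISS, VC-HIT, L1-HIT, L1-HIT, MISS, VC-HIT, VC-HIT, VC-HIT, L1-HIT, VC-HIT, L1-HIT]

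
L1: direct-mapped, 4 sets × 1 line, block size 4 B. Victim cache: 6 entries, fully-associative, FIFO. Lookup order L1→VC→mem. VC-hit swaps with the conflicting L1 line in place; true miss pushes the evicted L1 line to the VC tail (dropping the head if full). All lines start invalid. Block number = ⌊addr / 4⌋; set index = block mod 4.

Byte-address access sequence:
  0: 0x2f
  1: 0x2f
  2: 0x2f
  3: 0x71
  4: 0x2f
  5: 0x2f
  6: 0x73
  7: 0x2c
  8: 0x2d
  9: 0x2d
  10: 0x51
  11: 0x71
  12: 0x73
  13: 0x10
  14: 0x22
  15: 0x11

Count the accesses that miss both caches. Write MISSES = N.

MISSES = 5

  [0] addr=0x2f blk=11 s=3: MISS | VC []
  [1] addr=0x2f blk=11 s=3: L1-HIT | VC []
  [2] addr=0x2f blk=11 s=3: L1-HIT | VC []
  [3] addr=0x71 blk=28 s=0: MISS | VC []
  [4] addr=0x2f blk=11 s=3: L1-HIT | VC []
  [5] addr=0x2f blk=11 s=3: L1-HIT | VC []
  [6] addr=0x73 blk=28 s=0: L1-HIT | VC []
  [7] addr=0x2c blk=11 s=3: L1-HIT | VC []
  [8] addr=0x2d blk=11 s=3: L1-HIT | VC []
  [9] addr=0x2d blk=11 s=3: L1-HIT | VC []
  [10] addr=0x51 blk=20 s=0: MISS | VC [28]
  [11] addr=0x71 blk=28 s=0: VC-HIT | VC [20]
  [12] addr=0x73 blk=28 s=0: L1-HIT | VC [20]
  [13] addr=0x10 blk=4 s=0: MISS | VC [20, 28]
  [14] addr=0x22 blk=8 s=0: MISS | VC [20, 28, 4]
  [15] addr=0x11 blk=4 s=0: VC-HIT | VC [20, 28, 8]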